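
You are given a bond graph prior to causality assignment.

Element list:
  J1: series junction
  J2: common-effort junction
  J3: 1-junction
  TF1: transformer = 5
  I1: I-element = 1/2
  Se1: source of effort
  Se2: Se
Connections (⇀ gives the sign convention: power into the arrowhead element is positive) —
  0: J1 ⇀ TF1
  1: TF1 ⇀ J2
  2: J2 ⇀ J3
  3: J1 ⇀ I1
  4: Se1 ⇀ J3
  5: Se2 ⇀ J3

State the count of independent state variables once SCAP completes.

1  (I1 all integral)

β4 →J3  (Se1 (Se) sets effort on bond)
β5 →J3  (Se2 (Se) sets effort on bond)
β2 →J2  (J3 needs exactly one f-in)
β1 →TF1  (common-e at J2 fixed by 2)
β0 →J1  (TF TF1: opposite of bond 1)
β3 →I1  (J1: last free bond brings flow in)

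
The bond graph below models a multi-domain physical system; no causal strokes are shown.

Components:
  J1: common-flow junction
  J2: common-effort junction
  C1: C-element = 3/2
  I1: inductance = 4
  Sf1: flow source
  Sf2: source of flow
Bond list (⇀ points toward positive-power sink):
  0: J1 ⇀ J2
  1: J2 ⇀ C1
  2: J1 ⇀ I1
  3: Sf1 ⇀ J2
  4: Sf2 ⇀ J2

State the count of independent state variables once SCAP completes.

2  (C1, I1 all integral)

β3 stroke→Sf1  (Sf1 (Sf) sets flow on bond)
β4 stroke→Sf2  (source Sf2 imposes f)
β1 stroke→J2  (prefer integral on C1)
β0 stroke→J1  (J2: bond 1 brought effort, rest push out)
β2 stroke→I1  (J1: last free bond brings flow in)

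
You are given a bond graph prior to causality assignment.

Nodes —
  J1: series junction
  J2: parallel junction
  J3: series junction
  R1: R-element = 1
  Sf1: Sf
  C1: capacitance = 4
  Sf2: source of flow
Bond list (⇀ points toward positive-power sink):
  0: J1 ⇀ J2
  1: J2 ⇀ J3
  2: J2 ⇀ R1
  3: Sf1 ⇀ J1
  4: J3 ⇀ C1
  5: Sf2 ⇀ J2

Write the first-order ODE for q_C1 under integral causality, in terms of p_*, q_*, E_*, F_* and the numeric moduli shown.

#3 stroke at Sf1  (Sf1 fixes flow; stroke at Sf1)
#5 stroke at Sf2  (Sf2: flow source, stroke at near end)
#0 stroke at J1  (J1: bond 3 brought flow, rest push out)
#4 stroke at J3  (C1: C, integral causality)
#1 stroke at J2  (J3 needs exactly one f-in)
#2 stroke at R1  (J2 effort already set via bond 1)

dq_C1/dt = F_Sf1 + F_Sf2 - q_C1/4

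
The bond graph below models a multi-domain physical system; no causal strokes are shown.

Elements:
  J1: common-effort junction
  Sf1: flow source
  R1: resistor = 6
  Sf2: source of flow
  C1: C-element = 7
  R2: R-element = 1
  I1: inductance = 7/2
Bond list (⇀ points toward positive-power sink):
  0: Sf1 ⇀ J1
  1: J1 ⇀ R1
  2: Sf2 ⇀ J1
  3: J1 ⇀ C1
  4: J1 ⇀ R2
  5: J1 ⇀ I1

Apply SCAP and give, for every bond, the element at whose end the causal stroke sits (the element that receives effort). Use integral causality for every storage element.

#0 stroke at Sf1  (Sf1 fixes flow; stroke at Sf1)
#2 stroke at Sf2  (Sf2 (Sf) sets flow on bond)
#3 stroke at J1  (C1 outputs effort q/C1)
#1 stroke at R1  (J1: bond 3 brought effort, rest push out)
#4 stroke at R2  (0-jn J1 has e-setter on 3)
#5 stroke at I1  (0-jn J1 has e-setter on 3)

b0 stroke→Sf1
b1 stroke→R1
b2 stroke→Sf2
b3 stroke→J1
b4 stroke→R2
b5 stroke→I1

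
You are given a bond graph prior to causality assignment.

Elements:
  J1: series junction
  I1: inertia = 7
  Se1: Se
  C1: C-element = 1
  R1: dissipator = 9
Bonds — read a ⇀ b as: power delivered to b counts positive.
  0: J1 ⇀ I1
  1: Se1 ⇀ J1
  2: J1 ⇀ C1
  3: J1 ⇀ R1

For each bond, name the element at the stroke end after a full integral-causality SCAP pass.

b0 stroke at I1
b1 stroke at J1
b2 stroke at J1
b3 stroke at J1

b1 |J1  (Se1 fixes effort; stroke away)
b0 |I1  (I1: I, integral causality)
b2 |J1  (common-f at J1 fixed by 0)
b3 |J1  (J1 flow already set via bond 0)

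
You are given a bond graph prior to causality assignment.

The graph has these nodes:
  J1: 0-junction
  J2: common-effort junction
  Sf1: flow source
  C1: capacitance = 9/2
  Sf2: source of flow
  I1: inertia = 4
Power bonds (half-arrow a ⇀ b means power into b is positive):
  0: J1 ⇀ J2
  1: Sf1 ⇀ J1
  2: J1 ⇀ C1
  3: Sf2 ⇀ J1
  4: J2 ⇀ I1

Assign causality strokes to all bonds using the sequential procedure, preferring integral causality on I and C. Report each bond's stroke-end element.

bond 0 →J2
bond 1 →Sf1
bond 2 →J1
bond 3 →Sf2
bond 4 →I1

β1 stroke→Sf1  (Sf1 fixes flow; stroke at Sf1)
β3 stroke→Sf2  (source Sf2 imposes f)
β2 stroke→J1  (prefer integral on C1)
β0 stroke→J2  (common-e at J1 fixed by 2)
β4 stroke→I1  (common-e at J2 fixed by 0)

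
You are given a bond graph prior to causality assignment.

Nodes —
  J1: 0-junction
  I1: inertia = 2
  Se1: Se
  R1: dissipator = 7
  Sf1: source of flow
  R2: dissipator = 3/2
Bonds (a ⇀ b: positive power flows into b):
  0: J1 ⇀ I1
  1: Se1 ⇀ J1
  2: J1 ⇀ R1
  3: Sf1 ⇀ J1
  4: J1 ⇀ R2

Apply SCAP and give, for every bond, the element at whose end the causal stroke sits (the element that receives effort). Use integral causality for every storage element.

β0 stroke at I1
β1 stroke at J1
β2 stroke at R1
β3 stroke at Sf1
β4 stroke at R2

#1 →J1  (source Se1 imposes e)
#3 →Sf1  (source Sf1 imposes f)
#0 →I1  (common-e at J1 fixed by 1)
#2 →R1  (common-e at J1 fixed by 1)
#4 →R2  (J1: bond 1 brought effort, rest push out)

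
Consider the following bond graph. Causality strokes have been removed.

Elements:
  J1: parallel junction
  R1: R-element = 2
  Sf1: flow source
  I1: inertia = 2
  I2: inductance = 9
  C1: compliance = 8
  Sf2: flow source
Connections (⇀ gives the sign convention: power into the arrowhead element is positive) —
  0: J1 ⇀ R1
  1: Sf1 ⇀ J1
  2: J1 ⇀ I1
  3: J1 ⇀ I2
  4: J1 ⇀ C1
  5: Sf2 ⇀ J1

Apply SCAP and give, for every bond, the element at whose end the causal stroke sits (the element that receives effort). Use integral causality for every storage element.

β0 |R1
β1 |Sf1
β2 |I1
β3 |I2
β4 |J1
β5 |Sf2

β1 →Sf1  (source Sf1 imposes f)
β5 →Sf2  (Sf2 (Sf) sets flow on bond)
β2 →I1  (prefer integral on I1)
β3 →I2  (prefer integral on I2)
β4 →J1  (C1: C, integral causality)
β0 →R1  (J1: bond 4 brought effort, rest push out)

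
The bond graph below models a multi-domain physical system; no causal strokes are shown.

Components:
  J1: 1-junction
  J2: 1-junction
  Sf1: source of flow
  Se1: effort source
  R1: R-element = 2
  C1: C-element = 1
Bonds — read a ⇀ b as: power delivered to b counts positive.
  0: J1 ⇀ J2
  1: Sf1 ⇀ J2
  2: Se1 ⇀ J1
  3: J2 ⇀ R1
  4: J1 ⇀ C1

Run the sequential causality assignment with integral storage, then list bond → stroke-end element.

bond 0 stroke→J2
bond 1 stroke→Sf1
bond 2 stroke→J1
bond 3 stroke→J2
bond 4 stroke→J1

bond 1 |Sf1  (Sf1: flow source, stroke at near end)
bond 2 |J1  (Se1 fixes effort; stroke away)
bond 0 |J2  (common-f at J2 fixed by 1)
bond 3 |J2  (J2: bond 1 brought flow, rest push out)
bond 4 |J1  (common-f at J1 fixed by 0)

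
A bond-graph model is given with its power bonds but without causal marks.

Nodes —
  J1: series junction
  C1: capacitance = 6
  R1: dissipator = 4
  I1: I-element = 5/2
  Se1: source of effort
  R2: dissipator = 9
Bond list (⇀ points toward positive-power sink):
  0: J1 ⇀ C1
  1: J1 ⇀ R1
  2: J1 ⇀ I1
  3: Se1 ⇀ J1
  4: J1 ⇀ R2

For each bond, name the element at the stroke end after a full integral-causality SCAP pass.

b0 →J1
b1 →J1
b2 →I1
b3 →J1
b4 →J1

b3 stroke→J1  (source Se1 imposes e)
b0 stroke→J1  (C1 integral (e out))
b2 stroke→I1  (I1 integral (f out))
b1 stroke→J1  (J1 flow already set via bond 2)
b4 stroke→J1  (common-f at J1 fixed by 2)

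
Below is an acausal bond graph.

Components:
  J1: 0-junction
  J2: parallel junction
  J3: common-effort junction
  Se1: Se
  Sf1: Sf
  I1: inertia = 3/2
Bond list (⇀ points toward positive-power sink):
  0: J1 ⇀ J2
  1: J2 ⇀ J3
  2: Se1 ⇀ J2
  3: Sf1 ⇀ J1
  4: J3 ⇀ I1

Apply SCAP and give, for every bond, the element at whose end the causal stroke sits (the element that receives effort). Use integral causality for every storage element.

bond 0 →J1
bond 1 →J3
bond 2 →J2
bond 3 →Sf1
bond 4 →I1

bond 2 stroke→J2  (Se1 fixes effort; stroke away)
bond 3 stroke→Sf1  (Sf1 (Sf) sets flow on bond)
bond 0 stroke→J1  (only one effort-in slot at J1)
bond 1 stroke→J3  (common-e at J2 fixed by 2)
bond 4 stroke→I1  (J3 effort already set via bond 1)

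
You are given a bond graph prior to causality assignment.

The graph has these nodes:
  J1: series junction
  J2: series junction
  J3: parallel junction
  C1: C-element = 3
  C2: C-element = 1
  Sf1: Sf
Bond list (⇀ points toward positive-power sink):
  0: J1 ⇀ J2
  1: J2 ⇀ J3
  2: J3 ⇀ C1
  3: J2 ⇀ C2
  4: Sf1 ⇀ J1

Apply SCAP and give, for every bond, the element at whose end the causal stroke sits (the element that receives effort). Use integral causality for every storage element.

bond 4 stroke→Sf1  (Sf1: flow source, stroke at near end)
bond 0 stroke→J1  (common-f at J1 fixed by 4)
bond 1 stroke→J2  (J2 flow already set via bond 0)
bond 3 stroke→J2  (J2 flow already set via bond 0)
bond 2 stroke→J3  (J3 needs exactly one e-in)

b0 stroke→J1
b1 stroke→J2
b2 stroke→J3
b3 stroke→J2
b4 stroke→Sf1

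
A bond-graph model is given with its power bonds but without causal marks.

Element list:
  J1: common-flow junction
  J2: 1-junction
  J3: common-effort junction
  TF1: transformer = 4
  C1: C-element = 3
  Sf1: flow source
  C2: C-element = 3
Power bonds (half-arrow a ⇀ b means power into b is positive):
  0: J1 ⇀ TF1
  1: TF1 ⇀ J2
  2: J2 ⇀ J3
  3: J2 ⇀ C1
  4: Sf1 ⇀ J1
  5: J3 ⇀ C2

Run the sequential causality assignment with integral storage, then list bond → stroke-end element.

bond 4 stroke→Sf1  (source Sf1 imposes f)
bond 0 stroke→J1  (J1 flow already set via bond 4)
bond 1 stroke→TF1  (TF1 one-in-one-out from 0)
bond 2 stroke→J2  (common-f at J2 fixed by 1)
bond 3 stroke→J2  (J2: bond 1 brought flow, rest push out)
bond 5 stroke→J3  (J3 needs exactly one e-in)

b0 stroke→J1
b1 stroke→TF1
b2 stroke→J2
b3 stroke→J2
b4 stroke→Sf1
b5 stroke→J3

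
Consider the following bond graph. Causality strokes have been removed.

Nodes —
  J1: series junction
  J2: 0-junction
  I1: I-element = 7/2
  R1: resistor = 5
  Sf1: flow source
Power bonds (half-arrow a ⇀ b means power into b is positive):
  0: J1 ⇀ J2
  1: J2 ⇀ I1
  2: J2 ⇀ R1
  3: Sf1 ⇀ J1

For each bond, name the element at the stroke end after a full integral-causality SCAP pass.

β3 stroke→Sf1  (Sf1 fixes flow; stroke at Sf1)
β0 stroke→J1  (J1 flow already set via bond 3)
β1 stroke→I1  (I1: I, integral causality)
β2 stroke→J2  (J2 needs exactly one e-in)

b0 |J1
b1 |I1
b2 |J2
b3 |Sf1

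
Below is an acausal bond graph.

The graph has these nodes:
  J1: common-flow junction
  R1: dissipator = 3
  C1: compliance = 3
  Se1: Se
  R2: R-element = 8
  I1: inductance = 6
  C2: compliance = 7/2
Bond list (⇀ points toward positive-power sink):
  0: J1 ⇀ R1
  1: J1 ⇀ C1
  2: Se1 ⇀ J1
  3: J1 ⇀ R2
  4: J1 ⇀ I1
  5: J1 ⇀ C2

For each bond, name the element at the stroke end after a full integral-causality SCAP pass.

β0 →J1
β1 →J1
β2 →J1
β3 →J1
β4 →I1
β5 →J1

bond 2 |J1  (Se1: effort source, stroke at far end)
bond 1 |J1  (C1 integral (e out))
bond 4 |I1  (prefer integral on I1)
bond 0 |J1  (1-jn J1 has f-setter on 4)
bond 3 |J1  (1-jn J1 has f-setter on 4)
bond 5 |J1  (J1: bond 4 brought flow, rest push out)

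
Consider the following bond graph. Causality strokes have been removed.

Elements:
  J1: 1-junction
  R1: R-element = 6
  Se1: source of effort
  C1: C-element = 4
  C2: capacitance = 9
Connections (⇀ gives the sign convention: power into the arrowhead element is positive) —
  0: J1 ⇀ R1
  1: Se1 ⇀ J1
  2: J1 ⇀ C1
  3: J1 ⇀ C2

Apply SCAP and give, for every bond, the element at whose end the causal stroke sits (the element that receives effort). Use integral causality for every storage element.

β0 →R1
β1 →J1
β2 →J1
β3 →J1

β1 stroke→J1  (source Se1 imposes e)
β2 stroke→J1  (prefer integral on C1)
β3 stroke→J1  (C2 integral (e out))
β0 stroke→R1  (only one flow-in slot at J1)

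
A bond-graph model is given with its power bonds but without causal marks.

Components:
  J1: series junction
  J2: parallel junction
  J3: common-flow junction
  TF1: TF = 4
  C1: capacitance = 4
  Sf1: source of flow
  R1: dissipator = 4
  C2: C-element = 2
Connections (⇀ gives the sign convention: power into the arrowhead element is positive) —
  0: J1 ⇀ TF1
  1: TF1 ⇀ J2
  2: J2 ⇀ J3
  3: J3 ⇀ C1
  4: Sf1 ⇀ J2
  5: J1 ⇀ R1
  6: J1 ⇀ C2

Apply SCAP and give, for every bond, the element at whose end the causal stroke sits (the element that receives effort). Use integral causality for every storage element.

b0 →J1
b1 →TF1
b2 →J2
b3 →J3
b4 →Sf1
b5 →R1
b6 →J1

β4 stroke→Sf1  (Sf1: flow source, stroke at near end)
β3 stroke→J3  (C1: C, integral causality)
β2 stroke→J2  (closing 1-jn rule on J3)
β1 stroke→TF1  (0-jn J2 has e-setter on 2)
β0 stroke→J1  (through TF1, causality passes straight; one stroke at TF1)
β6 stroke→J1  (prefer integral on C2)
β5 stroke→R1  (only one flow-in slot at J1)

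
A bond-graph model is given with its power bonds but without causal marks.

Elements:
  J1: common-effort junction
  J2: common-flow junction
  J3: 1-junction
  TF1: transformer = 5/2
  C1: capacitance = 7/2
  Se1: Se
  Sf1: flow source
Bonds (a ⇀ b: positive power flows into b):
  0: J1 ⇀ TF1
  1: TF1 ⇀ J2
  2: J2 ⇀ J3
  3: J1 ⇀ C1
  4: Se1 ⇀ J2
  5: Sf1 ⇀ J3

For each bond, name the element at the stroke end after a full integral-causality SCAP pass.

β0 →TF1
β1 →J2
β2 →J3
β3 →J1
β4 →J2
β5 →Sf1

β4 |J2  (source Se1 imposes e)
β5 |Sf1  (Sf1: flow source, stroke at near end)
β2 |J3  (1-jn J3 has f-setter on 5)
β1 |J2  (J2 flow already set via bond 2)
β0 |TF1  (TF1 one-in-one-out from 1)
β3 |J1  (J1: last free bond brings effort in)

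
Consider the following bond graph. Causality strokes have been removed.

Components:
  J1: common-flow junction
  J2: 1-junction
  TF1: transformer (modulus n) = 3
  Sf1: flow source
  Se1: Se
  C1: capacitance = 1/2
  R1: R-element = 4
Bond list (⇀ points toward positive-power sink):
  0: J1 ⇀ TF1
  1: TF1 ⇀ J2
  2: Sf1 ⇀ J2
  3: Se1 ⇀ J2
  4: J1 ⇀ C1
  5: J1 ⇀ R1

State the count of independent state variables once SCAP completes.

#2 stroke at Sf1  (Sf1 (Sf) sets flow on bond)
#3 stroke at J2  (Se1 (Se) sets effort on bond)
#1 stroke at J2  (J2 flow already set via bond 2)
#0 stroke at TF1  (TF TF1: opposite of bond 1)
#4 stroke at J1  (1-jn J1 has f-setter on 0)
#5 stroke at J1  (common-f at J1 fixed by 0)

1  (C1 all integral)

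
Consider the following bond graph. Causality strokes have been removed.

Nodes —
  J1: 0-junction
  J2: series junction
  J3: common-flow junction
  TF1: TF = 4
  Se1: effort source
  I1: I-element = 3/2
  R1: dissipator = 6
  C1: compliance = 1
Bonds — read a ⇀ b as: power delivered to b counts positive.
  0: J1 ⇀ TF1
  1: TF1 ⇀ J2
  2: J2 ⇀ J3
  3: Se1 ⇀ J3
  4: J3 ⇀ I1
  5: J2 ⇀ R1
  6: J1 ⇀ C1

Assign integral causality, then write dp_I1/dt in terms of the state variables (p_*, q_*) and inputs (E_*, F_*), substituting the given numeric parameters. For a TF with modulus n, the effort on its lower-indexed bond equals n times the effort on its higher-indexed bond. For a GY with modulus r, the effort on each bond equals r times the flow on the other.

bond 3 stroke at J3  (source Se1 imposes e)
bond 4 stroke at I1  (I1 integral (f out))
bond 2 stroke at J3  (1-jn J3 has f-setter on 4)
bond 1 stroke at J2  (J2 flow already set via bond 2)
bond 5 stroke at J2  (1-jn J2 has f-setter on 2)
bond 0 stroke at TF1  (through TF1, causality passes straight; one stroke at TF1)
bond 6 stroke at J1  (J1: last free bond brings effort in)

dp_I1/dt = E_Se1 - 4*p_I1 + q_C1/4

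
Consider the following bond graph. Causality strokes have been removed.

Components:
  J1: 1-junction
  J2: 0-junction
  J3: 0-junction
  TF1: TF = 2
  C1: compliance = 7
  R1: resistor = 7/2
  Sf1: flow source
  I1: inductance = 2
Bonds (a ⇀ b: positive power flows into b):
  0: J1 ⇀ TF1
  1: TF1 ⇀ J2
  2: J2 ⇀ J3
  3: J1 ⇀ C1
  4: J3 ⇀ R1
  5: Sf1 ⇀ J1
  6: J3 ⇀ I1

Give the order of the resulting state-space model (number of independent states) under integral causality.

bond 5 →Sf1  (Sf1: flow source, stroke at near end)
bond 0 →J1  (1-jn J1 has f-setter on 5)
bond 3 →J1  (common-f at J1 fixed by 5)
bond 1 →TF1  (TF1 one-in-one-out from 0)
bond 2 →J2  (only one effort-in slot at J2)
bond 6 →I1  (I1 integral (f out))
bond 4 →J3  (closing 0-jn rule on J3)

2  (C1, I1 all integral)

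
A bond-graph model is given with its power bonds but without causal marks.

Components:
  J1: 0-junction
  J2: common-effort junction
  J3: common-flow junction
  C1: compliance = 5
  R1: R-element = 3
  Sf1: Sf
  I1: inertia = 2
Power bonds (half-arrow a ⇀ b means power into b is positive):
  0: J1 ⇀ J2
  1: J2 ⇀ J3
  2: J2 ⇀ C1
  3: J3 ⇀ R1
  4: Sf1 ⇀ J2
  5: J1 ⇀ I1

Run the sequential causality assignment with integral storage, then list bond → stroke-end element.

#0 →J1
#1 →J3
#2 →J2
#3 →R1
#4 →Sf1
#5 →I1

#4 →Sf1  (Sf1 (Sf) sets flow on bond)
#2 →J2  (C1 integral (e out))
#0 →J1  (J2 effort already set via bond 2)
#1 →J3  (J2: bond 2 brought effort, rest push out)
#3 →R1  (J3 needs exactly one f-in)
#5 →I1  (J1 effort already set via bond 0)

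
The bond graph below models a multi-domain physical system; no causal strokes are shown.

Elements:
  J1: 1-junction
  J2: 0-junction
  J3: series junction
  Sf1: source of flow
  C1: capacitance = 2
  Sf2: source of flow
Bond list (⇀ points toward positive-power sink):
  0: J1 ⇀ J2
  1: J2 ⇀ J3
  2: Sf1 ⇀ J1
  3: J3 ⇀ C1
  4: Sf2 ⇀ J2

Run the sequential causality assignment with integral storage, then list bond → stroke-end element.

β2 →Sf1  (Sf1 fixes flow; stroke at Sf1)
β4 →Sf2  (Sf2 fixes flow; stroke at Sf2)
β0 →J1  (J1: bond 2 brought flow, rest push out)
β1 →J2  (closing 0-jn rule on J2)
β3 →J3  (J3 flow already set via bond 1)

#0 stroke→J1
#1 stroke→J2
#2 stroke→Sf1
#3 stroke→J3
#4 stroke→Sf2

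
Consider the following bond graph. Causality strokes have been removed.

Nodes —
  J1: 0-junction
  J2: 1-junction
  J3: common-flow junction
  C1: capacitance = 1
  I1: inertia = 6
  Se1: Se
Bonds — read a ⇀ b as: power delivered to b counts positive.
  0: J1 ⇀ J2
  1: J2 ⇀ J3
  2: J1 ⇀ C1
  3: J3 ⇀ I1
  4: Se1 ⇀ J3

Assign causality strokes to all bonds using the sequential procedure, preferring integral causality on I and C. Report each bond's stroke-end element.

β4 stroke at J3  (Se1 (Se) sets effort on bond)
β2 stroke at J1  (prefer integral on C1)
β0 stroke at J2  (J1: bond 2 brought effort, rest push out)
β1 stroke at J3  (J2 needs exactly one f-in)
β3 stroke at I1  (only one flow-in slot at J3)

b0 →J2
b1 →J3
b2 →J1
b3 →I1
b4 →J3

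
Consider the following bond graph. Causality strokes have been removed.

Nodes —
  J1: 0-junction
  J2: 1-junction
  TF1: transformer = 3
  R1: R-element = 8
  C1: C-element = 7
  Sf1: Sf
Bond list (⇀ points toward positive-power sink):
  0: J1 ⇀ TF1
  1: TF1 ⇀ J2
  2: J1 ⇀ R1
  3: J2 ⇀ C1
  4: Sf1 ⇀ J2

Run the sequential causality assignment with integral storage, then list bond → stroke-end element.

bond 0 →TF1
bond 1 →J2
bond 2 →J1
bond 3 →J2
bond 4 →Sf1

b4 stroke at Sf1  (Sf1 fixes flow; stroke at Sf1)
b1 stroke at J2  (1-jn J2 has f-setter on 4)
b3 stroke at J2  (common-f at J2 fixed by 4)
b0 stroke at TF1  (through TF1, causality passes straight; one stroke at TF1)
b2 stroke at J1  (J1 needs exactly one e-in)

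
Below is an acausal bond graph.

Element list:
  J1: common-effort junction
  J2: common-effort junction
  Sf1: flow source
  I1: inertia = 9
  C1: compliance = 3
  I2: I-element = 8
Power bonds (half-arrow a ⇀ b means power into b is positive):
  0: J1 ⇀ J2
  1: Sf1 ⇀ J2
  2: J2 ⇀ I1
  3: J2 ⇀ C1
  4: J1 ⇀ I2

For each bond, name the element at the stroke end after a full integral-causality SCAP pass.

bond 1 |Sf1  (source Sf1 imposes f)
bond 2 |I1  (I1 integral (f out))
bond 3 |J2  (prefer integral on C1)
bond 0 |J1  (0-jn J2 has e-setter on 3)
bond 4 |I2  (J1 effort already set via bond 0)

bond 0 stroke at J1
bond 1 stroke at Sf1
bond 2 stroke at I1
bond 3 stroke at J2
bond 4 stroke at I2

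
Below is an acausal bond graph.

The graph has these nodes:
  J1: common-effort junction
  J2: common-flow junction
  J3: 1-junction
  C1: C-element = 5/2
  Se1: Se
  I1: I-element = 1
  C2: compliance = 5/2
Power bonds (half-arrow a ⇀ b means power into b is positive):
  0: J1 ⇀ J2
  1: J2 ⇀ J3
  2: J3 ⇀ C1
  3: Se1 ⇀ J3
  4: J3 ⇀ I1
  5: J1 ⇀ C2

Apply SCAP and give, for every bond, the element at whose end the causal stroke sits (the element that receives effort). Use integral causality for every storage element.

#0 →J2
#1 →J3
#2 →J3
#3 →J3
#4 →I1
#5 →J1

β3 stroke→J3  (source Se1 imposes e)
β2 stroke→J3  (C1: C, integral causality)
β4 stroke→I1  (I1 outputs flow p/I1)
β1 stroke→J3  (J3 flow already set via bond 4)
β0 stroke→J2  (common-f at J2 fixed by 1)
β5 stroke→J1  (closing 0-jn rule on J1)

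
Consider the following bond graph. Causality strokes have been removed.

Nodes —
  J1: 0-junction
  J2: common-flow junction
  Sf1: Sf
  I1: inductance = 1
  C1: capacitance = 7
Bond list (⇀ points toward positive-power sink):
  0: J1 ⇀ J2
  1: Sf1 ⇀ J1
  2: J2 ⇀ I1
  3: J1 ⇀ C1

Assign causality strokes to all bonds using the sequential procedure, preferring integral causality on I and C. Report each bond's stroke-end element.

β0 |J2
β1 |Sf1
β2 |I1
β3 |J1

β1 |Sf1  (Sf1: flow source, stroke at near end)
β2 |I1  (I1 integral (f out))
β0 |J2  (J2: bond 2 brought flow, rest push out)
β3 |J1  (closing 0-jn rule on J1)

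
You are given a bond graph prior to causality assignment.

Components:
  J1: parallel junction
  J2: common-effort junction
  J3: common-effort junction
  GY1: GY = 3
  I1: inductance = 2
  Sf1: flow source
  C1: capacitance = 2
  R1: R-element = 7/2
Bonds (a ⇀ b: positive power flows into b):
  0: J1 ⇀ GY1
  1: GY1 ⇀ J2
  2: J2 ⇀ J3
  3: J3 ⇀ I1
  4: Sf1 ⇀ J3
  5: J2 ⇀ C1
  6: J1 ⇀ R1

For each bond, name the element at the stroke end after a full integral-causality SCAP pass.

β4 |Sf1  (Sf1: flow source, stroke at near end)
β3 |I1  (I1 outputs flow p/I1)
β2 |J3  (J3 needs exactly one e-in)
β5 |J2  (C1: C, integral causality)
β1 |GY1  (0-jn J2 has e-setter on 5)
β0 |GY1  (GY1: gyrator matches bond 1)
β6 |J1  (only one effort-in slot at J1)

b0 stroke at GY1
b1 stroke at GY1
b2 stroke at J3
b3 stroke at I1
b4 stroke at Sf1
b5 stroke at J2
b6 stroke at J1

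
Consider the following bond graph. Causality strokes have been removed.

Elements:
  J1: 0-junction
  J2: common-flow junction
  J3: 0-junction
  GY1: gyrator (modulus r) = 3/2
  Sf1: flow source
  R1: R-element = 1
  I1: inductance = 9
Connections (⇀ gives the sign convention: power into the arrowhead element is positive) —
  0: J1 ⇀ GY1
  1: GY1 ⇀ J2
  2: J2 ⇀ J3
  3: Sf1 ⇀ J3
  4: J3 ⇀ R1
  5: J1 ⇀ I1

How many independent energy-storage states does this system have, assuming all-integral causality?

β3 stroke→Sf1  (Sf1 fixes flow; stroke at Sf1)
β5 stroke→I1  (prefer integral on I1)
β0 stroke→J1  (J1: last free bond brings effort in)
β1 stroke→J2  (GY1: gyrator matches bond 0)
β2 stroke→J3  (only one flow-in slot at J2)
β4 stroke→R1  (J3 effort already set via bond 2)

1  (I1 all integral)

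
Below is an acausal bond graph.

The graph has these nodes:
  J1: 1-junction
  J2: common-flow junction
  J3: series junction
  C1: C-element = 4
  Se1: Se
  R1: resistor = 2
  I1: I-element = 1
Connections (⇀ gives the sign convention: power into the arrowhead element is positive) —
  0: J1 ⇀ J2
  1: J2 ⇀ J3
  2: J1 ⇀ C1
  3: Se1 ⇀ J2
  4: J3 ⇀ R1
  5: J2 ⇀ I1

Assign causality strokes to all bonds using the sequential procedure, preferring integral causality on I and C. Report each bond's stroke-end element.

bond 0 stroke→J2
bond 1 stroke→J2
bond 2 stroke→J1
bond 3 stroke→J2
bond 4 stroke→J3
bond 5 stroke→I1

#3 |J2  (Se1: effort source, stroke at far end)
#2 |J1  (C1 outputs effort q/C1)
#0 |J2  (J1 needs exactly one f-in)
#5 |I1  (I1 integral (f out))
#1 |J2  (1-jn J2 has f-setter on 5)
#4 |J3  (1-jn J3 has f-setter on 1)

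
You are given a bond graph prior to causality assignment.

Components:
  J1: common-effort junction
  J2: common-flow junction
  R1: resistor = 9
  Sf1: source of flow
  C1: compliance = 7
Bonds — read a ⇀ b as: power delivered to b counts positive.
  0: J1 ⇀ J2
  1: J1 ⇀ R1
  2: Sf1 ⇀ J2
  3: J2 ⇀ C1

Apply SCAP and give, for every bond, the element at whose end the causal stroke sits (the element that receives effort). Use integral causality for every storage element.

#2 stroke at Sf1  (Sf1 fixes flow; stroke at Sf1)
#0 stroke at J2  (J2 flow already set via bond 2)
#3 stroke at J2  (J2 flow already set via bond 2)
#1 stroke at J1  (closing 0-jn rule on J1)

β0 |J2
β1 |J1
β2 |Sf1
β3 |J2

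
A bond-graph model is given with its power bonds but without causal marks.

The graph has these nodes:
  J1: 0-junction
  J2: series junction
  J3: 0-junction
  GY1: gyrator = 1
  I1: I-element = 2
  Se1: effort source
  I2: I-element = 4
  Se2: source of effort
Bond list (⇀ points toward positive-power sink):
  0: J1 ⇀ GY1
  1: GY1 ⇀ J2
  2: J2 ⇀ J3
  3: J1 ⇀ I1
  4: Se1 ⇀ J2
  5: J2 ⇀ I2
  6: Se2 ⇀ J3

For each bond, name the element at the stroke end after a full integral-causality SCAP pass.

b4 |J2  (source Se1 imposes e)
b6 |J3  (Se2: effort source, stroke at far end)
b2 |J2  (J3: bond 6 brought effort, rest push out)
b3 |I1  (I1 outputs flow p/I1)
b0 |J1  (J1: last free bond brings effort in)
b1 |J2  (through GY1, causality inverts; strokes same side of GY1)
b5 |I2  (closing 1-jn rule on J2)

β0 stroke→J1
β1 stroke→J2
β2 stroke→J2
β3 stroke→I1
β4 stroke→J2
β5 stroke→I2
β6 stroke→J3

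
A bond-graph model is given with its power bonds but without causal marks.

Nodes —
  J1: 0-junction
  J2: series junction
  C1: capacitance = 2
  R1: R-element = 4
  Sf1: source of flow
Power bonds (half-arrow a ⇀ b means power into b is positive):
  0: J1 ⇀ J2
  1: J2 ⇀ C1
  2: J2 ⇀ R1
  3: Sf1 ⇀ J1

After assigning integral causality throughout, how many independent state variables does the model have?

bond 3 stroke at Sf1  (source Sf1 imposes f)
bond 0 stroke at J1  (J1 needs exactly one e-in)
bond 1 stroke at J2  (common-f at J2 fixed by 0)
bond 2 stroke at J2  (1-jn J2 has f-setter on 0)

1  (C1 all integral)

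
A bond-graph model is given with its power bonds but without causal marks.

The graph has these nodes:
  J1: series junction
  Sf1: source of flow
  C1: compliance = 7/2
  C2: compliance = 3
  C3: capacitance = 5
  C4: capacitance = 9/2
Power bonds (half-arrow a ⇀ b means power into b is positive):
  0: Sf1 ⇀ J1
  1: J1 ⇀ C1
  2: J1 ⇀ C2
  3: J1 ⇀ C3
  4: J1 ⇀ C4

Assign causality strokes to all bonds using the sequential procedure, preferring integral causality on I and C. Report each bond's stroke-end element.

b0 →Sf1
b1 →J1
b2 →J1
b3 →J1
b4 →J1

β0 stroke at Sf1  (Sf1 fixes flow; stroke at Sf1)
β1 stroke at J1  (1-jn J1 has f-setter on 0)
β2 stroke at J1  (J1: bond 0 brought flow, rest push out)
β3 stroke at J1  (common-f at J1 fixed by 0)
β4 stroke at J1  (1-jn J1 has f-setter on 0)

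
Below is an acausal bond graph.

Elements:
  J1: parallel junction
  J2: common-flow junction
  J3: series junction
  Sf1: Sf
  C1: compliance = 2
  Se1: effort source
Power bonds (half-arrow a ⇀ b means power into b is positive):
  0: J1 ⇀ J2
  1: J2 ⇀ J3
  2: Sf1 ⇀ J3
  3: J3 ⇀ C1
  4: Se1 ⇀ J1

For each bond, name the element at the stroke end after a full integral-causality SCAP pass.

β0 stroke→J2
β1 stroke→J3
β2 stroke→Sf1
β3 stroke→J3
β4 stroke→J1

bond 2 stroke at Sf1  (Sf1: flow source, stroke at near end)
bond 4 stroke at J1  (Se1 (Se) sets effort on bond)
bond 0 stroke at J2  (common-e at J1 fixed by 4)
bond 1 stroke at J3  (closing 1-jn rule on J2)
bond 3 stroke at J3  (J3 flow already set via bond 2)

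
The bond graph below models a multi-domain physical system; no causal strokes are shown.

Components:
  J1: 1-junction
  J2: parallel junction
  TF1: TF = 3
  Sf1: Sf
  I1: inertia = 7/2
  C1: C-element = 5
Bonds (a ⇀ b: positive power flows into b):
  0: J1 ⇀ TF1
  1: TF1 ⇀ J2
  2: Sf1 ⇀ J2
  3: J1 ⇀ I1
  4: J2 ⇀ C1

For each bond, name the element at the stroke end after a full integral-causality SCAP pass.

b0 stroke→J1
b1 stroke→TF1
b2 stroke→Sf1
b3 stroke→I1
b4 stroke→J2

β2 →Sf1  (Sf1: flow source, stroke at near end)
β3 →I1  (I1: I, integral causality)
β0 →J1  (J1 flow already set via bond 3)
β1 →TF1  (TF1: transformer flips bond 0)
β4 →J2  (only one effort-in slot at J2)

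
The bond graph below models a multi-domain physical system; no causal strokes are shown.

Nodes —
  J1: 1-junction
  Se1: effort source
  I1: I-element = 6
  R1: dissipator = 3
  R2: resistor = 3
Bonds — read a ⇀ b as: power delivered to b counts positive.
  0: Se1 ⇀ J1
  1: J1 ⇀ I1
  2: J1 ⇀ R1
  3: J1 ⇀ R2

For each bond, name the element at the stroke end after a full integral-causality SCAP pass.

bond 0 stroke at J1  (Se1 fixes effort; stroke away)
bond 1 stroke at I1  (I1 outputs flow p/I1)
bond 2 stroke at J1  (common-f at J1 fixed by 1)
bond 3 stroke at J1  (common-f at J1 fixed by 1)

bond 0 stroke at J1
bond 1 stroke at I1
bond 2 stroke at J1
bond 3 stroke at J1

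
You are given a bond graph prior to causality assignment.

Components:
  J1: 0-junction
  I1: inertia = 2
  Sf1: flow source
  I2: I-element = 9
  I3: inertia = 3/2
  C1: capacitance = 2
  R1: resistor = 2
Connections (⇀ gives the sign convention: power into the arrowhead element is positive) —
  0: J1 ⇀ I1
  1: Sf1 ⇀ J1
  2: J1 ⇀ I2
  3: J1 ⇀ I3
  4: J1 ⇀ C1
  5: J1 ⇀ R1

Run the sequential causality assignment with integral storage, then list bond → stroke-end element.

β1 →Sf1  (Sf1 (Sf) sets flow on bond)
β0 →I1  (I1 outputs flow p/I1)
β2 →I2  (prefer integral on I2)
β3 →I3  (prefer integral on I3)
β4 →J1  (C1: C, integral causality)
β5 →R1  (common-e at J1 fixed by 4)

bond 0 stroke→I1
bond 1 stroke→Sf1
bond 2 stroke→I2
bond 3 stroke→I3
bond 4 stroke→J1
bond 5 stroke→R1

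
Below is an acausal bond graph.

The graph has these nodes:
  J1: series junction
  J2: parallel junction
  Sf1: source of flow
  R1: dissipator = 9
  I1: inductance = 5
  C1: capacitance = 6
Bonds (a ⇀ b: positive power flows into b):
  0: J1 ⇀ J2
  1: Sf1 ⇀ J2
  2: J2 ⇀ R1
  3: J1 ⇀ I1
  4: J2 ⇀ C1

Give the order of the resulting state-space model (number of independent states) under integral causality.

2  (C1, I1 all integral)

β1 stroke→Sf1  (Sf1 fixes flow; stroke at Sf1)
β3 stroke→I1  (I1 integral (f out))
β0 stroke→J1  (J1 flow already set via bond 3)
β4 stroke→J2  (C1 outputs effort q/C1)
β2 stroke→R1  (J2: bond 4 brought effort, rest push out)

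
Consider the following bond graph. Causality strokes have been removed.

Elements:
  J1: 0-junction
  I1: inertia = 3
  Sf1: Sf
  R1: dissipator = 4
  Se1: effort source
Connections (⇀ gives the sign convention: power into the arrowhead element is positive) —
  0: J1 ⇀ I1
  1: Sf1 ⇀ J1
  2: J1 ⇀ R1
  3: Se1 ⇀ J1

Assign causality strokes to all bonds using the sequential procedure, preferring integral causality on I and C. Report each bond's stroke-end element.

b0 stroke→I1
b1 stroke→Sf1
b2 stroke→R1
b3 stroke→J1

bond 1 stroke→Sf1  (Sf1 (Sf) sets flow on bond)
bond 3 stroke→J1  (Se1 fixes effort; stroke away)
bond 0 stroke→I1  (J1 effort already set via bond 3)
bond 2 stroke→R1  (0-jn J1 has e-setter on 3)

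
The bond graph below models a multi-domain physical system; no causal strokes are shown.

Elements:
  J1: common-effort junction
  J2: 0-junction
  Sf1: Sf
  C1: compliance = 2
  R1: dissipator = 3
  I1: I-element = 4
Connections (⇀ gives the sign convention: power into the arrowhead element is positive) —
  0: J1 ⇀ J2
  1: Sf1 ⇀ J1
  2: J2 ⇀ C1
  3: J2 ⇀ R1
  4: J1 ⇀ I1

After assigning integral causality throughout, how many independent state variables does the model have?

b1 stroke at Sf1  (Sf1: flow source, stroke at near end)
b2 stroke at J2  (prefer integral on C1)
b0 stroke at J1  (J2: bond 2 brought effort, rest push out)
b3 stroke at R1  (J2: bond 2 brought effort, rest push out)
b4 stroke at I1  (J1: bond 0 brought effort, rest push out)

2  (C1, I1 all integral)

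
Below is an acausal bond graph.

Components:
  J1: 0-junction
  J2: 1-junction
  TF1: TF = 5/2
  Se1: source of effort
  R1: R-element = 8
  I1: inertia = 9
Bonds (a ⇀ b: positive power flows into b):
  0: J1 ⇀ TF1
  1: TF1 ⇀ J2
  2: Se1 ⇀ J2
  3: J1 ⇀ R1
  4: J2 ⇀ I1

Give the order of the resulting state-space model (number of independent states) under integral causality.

1  (I1 all integral)

#2 stroke→J2  (source Se1 imposes e)
#4 stroke→I1  (I1: I, integral causality)
#1 stroke→J2  (J2 flow already set via bond 4)
#0 stroke→TF1  (TF TF1: opposite of bond 1)
#3 stroke→J1  (only one effort-in slot at J1)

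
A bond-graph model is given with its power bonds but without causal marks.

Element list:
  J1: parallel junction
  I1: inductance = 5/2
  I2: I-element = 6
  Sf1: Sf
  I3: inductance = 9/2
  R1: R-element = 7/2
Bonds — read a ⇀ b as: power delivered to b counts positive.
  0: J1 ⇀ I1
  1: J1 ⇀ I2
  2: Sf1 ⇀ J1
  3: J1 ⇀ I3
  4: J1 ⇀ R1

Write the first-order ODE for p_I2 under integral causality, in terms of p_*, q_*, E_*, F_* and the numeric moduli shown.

dp_I2/dt = 7*F_Sf1/2 - 7*p_I1/5 - 7*p_I2/12 - 7*p_I3/9

b2 stroke at Sf1  (Sf1: flow source, stroke at near end)
b0 stroke at I1  (I1: I, integral causality)
b1 stroke at I2  (I2 outputs flow p/I2)
b3 stroke at I3  (I3 integral (f out))
b4 stroke at J1  (J1 needs exactly one e-in)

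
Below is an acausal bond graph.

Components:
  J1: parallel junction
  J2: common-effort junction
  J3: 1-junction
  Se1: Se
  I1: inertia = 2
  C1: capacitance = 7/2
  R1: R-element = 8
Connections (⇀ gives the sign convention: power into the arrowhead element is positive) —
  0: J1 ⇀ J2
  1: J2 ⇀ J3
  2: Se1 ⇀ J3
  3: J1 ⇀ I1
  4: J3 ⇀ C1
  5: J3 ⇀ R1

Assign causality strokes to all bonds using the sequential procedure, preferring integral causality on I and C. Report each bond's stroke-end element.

β0 stroke→J1
β1 stroke→J2
β2 stroke→J3
β3 stroke→I1
β4 stroke→J3
β5 stroke→J3

β2 stroke→J3  (source Se1 imposes e)
β3 stroke→I1  (I1: I, integral causality)
β0 stroke→J1  (J1: last free bond brings effort in)
β1 stroke→J2  (only one effort-in slot at J2)
β4 stroke→J3  (1-jn J3 has f-setter on 1)
β5 stroke→J3  (1-jn J3 has f-setter on 1)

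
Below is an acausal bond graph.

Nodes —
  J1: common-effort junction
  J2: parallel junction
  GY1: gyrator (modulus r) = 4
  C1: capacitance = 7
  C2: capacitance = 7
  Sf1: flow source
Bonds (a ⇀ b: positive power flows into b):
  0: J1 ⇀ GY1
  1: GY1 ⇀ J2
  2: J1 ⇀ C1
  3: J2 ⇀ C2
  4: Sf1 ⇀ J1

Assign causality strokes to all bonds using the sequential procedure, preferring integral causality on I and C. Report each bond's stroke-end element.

b0 stroke→GY1
b1 stroke→GY1
b2 stroke→J1
b3 stroke→J2
b4 stroke→Sf1

#4 stroke→Sf1  (Sf1 (Sf) sets flow on bond)
#2 stroke→J1  (C1: C, integral causality)
#0 stroke→GY1  (common-e at J1 fixed by 2)
#1 stroke→GY1  (GY1: gyrator matches bond 0)
#3 stroke→J2  (closing 0-jn rule on J2)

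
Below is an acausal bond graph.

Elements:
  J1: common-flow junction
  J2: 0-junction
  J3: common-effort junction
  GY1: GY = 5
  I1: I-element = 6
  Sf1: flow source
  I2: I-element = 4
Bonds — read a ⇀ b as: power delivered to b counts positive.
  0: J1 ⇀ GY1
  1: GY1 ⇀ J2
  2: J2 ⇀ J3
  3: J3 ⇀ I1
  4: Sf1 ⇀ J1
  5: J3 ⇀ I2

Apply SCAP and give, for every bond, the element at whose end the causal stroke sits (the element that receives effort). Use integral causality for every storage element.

#4 stroke at Sf1  (source Sf1 imposes f)
#0 stroke at J1  (J1 flow already set via bond 4)
#1 stroke at J2  (GY1: gyrator matches bond 0)
#2 stroke at J3  (0-jn J2 has e-setter on 1)
#3 stroke at I1  (0-jn J3 has e-setter on 2)
#5 stroke at I2  (common-e at J3 fixed by 2)

bond 0 →J1
bond 1 →J2
bond 2 →J3
bond 3 →I1
bond 4 →Sf1
bond 5 →I2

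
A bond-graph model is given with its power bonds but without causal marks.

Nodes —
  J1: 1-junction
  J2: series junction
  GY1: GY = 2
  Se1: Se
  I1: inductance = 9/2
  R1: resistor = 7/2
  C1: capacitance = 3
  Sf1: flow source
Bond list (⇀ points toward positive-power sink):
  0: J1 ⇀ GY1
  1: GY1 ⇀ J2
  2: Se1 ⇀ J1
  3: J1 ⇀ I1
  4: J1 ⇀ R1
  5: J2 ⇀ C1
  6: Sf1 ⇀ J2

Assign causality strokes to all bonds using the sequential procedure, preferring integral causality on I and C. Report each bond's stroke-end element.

b2 stroke→J1  (source Se1 imposes e)
b6 stroke→Sf1  (Sf1 (Sf) sets flow on bond)
b1 stroke→J2  (common-f at J2 fixed by 6)
b5 stroke→J2  (common-f at J2 fixed by 6)
b0 stroke→J1  (GY GY1: same side as bond 1)
b3 stroke→I1  (I1 outputs flow p/I1)
b4 stroke→J1  (1-jn J1 has f-setter on 3)

bond 0 stroke→J1
bond 1 stroke→J2
bond 2 stroke→J1
bond 3 stroke→I1
bond 4 stroke→J1
bond 5 stroke→J2
bond 6 stroke→Sf1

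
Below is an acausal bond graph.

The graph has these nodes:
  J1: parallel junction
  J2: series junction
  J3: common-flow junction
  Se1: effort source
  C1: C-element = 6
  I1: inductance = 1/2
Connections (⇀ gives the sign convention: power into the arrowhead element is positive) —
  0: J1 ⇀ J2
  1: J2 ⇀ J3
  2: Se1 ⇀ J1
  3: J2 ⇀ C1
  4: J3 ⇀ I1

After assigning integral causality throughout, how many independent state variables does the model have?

b2 stroke→J1  (source Se1 imposes e)
b0 stroke→J2  (J1: bond 2 brought effort, rest push out)
b3 stroke→J2  (C1 integral (e out))
b1 stroke→J3  (J2 needs exactly one f-in)
b4 stroke→I1  (only one flow-in slot at J3)

2  (C1, I1 all integral)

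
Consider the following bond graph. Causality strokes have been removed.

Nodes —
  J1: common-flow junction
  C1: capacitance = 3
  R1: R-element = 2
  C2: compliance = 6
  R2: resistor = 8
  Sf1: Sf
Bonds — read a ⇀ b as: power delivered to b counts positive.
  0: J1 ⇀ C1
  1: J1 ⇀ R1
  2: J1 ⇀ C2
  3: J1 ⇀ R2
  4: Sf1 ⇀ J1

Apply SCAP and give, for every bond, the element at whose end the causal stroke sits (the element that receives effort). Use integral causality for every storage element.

#4 →Sf1  (Sf1: flow source, stroke at near end)
#0 →J1  (J1 flow already set via bond 4)
#1 →J1  (J1: bond 4 brought flow, rest push out)
#2 →J1  (J1: bond 4 brought flow, rest push out)
#3 →J1  (J1: bond 4 brought flow, rest push out)

bond 0 stroke→J1
bond 1 stroke→J1
bond 2 stroke→J1
bond 3 stroke→J1
bond 4 stroke→Sf1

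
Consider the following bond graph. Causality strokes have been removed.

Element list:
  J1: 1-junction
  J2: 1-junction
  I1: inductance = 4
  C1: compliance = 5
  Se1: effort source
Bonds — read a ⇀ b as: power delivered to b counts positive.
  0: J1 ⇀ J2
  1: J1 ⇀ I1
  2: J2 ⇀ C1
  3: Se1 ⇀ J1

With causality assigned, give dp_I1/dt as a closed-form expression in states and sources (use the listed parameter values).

#3 |J1  (Se1 (Se) sets effort on bond)
#1 |I1  (I1 outputs flow p/I1)
#0 |J1  (1-jn J1 has f-setter on 1)
#2 |J2  (J2 flow already set via bond 0)

dp_I1/dt = E_Se1 - q_C1/5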